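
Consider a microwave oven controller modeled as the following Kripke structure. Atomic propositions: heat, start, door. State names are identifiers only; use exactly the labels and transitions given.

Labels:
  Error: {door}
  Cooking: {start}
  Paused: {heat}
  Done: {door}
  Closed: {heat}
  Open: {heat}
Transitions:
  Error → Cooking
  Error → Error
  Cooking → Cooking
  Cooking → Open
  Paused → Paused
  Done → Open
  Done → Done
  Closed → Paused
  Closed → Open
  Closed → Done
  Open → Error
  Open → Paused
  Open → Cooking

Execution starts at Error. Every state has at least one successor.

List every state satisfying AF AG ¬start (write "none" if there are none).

States satisfying AG ¬start: {Paused}.
States satisfying AF AG ¬start: {Paused}.

{Paused}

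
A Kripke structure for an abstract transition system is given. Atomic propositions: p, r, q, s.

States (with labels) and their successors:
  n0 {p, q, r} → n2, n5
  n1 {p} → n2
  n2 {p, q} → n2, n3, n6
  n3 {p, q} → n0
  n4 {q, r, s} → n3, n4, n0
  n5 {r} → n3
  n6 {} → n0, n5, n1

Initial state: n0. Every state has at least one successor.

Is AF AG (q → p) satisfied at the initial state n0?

States satisfying AG (q → p): {n0, n1, n2, n3, n5, n6}.
States satisfying AF AG (q → p): {n0, n1, n2, n3, n5, n6}.
n0 ∈ Sat(AF AG (q → p)).

Yes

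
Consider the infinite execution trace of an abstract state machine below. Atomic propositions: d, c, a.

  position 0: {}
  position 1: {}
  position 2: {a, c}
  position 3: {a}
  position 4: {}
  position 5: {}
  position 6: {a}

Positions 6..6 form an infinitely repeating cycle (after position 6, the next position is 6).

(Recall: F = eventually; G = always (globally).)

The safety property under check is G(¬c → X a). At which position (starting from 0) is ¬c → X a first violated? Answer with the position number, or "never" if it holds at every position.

0

At position 0 the labels are {} and the next position 1 has {}, so ¬c → X a is false there. This is the first violation.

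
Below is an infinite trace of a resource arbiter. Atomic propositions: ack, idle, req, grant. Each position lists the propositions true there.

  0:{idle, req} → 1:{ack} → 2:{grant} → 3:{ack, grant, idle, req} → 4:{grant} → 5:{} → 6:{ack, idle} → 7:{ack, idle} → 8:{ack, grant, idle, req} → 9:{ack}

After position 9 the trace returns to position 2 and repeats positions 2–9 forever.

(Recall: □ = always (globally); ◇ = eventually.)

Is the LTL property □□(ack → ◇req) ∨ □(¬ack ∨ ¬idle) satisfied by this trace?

Holds

□(ack → ◇req) holds at every position 0..9, and those are all positions ever visited, so □□(ack → ◇req) holds.
¬ack ∨ ¬idle must hold at every position from 0 onward. It fails at position 3, so □(¬ack ∨ ¬idle) is false.
At position 0: □□(ack → ◇req) is true; □(¬ack ∨ ¬idle) is false; so □□(ack → ◇req) ∨ □(¬ack ∨ ¬idle) is true.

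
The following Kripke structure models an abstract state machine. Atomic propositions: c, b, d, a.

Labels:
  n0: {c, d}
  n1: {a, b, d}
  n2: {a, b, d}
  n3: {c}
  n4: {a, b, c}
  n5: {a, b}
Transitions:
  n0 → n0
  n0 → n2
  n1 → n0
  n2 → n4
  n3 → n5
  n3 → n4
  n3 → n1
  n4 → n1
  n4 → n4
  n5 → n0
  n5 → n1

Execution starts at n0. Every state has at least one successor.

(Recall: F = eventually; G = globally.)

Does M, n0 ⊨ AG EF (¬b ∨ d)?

Satisfied

States satisfying EF (¬b ∨ d): {n0, n1, n2, n3, n4, n5}.
States satisfying AG EF (¬b ∨ d): {n0, n1, n2, n3, n4, n5}.
Every state reachable from n0 satisfies EF (¬b ∨ d).
n0 ∈ Sat(AG EF (¬b ∨ d)).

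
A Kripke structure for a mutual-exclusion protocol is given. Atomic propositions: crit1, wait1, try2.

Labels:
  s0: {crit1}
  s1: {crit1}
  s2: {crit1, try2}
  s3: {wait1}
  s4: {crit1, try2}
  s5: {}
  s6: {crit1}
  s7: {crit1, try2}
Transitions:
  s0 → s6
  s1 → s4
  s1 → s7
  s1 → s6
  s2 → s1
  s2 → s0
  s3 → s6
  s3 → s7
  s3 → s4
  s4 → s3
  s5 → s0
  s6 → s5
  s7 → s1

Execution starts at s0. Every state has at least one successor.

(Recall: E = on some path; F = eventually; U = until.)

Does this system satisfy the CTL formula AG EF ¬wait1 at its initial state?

States satisfying EF ¬wait1: {s0, s1, s2, s3, s4, s5, s6, s7}.
States satisfying AG EF ¬wait1: {s0, s1, s2, s3, s4, s5, s6, s7}.
Every state reachable from s0 satisfies EF ¬wait1.
s0 ∈ Sat(AG EF ¬wait1).

Holds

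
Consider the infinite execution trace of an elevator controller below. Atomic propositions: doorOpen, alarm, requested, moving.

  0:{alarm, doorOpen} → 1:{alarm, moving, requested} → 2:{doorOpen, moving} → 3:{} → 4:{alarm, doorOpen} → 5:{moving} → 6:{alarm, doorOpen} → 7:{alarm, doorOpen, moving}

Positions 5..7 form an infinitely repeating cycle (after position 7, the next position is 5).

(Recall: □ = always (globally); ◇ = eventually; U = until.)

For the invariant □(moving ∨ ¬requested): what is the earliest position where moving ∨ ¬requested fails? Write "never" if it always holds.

never

moving ∨ ¬requested holds at every position 0..7, and those are all the positions the trace ever visits, so the invariant □(moving ∨ ¬requested) is never violated.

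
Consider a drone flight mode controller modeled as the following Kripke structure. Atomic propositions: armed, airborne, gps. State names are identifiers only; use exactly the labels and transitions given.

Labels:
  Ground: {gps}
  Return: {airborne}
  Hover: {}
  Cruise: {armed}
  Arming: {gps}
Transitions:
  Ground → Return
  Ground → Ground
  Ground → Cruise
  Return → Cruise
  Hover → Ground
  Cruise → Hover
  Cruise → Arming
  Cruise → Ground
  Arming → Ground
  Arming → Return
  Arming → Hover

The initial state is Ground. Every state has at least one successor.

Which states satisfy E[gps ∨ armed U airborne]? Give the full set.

States satisfying gps ∨ armed: {Ground, Cruise, Arming}.
States satisfying airborne: {Return}.
States satisfying E[gps ∨ armed U airborne]: {Ground, Return, Cruise, Arming}.

{Ground, Return, Cruise, Arming}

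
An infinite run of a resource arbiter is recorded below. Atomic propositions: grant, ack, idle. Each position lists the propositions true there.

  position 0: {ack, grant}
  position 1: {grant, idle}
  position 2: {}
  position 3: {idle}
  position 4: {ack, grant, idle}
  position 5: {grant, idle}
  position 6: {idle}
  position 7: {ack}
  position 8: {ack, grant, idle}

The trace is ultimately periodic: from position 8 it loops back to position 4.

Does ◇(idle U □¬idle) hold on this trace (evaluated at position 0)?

idle U □¬idle is false at every position 0..8, so it never becomes true and ◇(idle U □¬idle) fails.

No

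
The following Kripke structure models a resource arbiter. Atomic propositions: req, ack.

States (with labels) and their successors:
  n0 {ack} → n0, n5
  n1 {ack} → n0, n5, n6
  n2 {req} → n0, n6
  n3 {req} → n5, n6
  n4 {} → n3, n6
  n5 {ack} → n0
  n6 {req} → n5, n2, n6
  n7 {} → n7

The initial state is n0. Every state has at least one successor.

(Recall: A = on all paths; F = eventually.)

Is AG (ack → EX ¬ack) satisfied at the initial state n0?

States satisfying ack → EX ¬ack: {n1, n2, n3, n4, n6, n7}.
States satisfying AG (ack → EX ¬ack): {n7}.
n0 is reachable from n0 and violates ack → EX ¬ack, so AG fails at n0.
n0 ∉ Sat(AG (ack → EX ¬ack)).

Does not hold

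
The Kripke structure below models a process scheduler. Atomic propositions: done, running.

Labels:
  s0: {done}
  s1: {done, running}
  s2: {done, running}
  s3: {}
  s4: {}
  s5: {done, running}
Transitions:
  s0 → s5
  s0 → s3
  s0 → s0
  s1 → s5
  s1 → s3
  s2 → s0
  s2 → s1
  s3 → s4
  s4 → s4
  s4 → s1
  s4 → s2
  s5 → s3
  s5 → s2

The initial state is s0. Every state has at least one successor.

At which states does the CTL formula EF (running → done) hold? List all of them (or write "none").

States satisfying running → done: {s0, s1, s2, s3, s4, s5}.
States satisfying EF (running → done): {s0, s1, s2, s3, s4, s5}.

{s0, s1, s2, s3, s4, s5}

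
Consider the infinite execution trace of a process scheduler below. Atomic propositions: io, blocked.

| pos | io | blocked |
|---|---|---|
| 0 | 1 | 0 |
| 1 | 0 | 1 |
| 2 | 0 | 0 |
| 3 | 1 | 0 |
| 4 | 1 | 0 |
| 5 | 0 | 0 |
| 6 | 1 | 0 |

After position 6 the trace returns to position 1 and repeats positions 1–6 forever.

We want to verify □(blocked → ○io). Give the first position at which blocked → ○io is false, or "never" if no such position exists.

Check blocked → ○io at each position in order: 0 ✓.
At position 1 the labels are {blocked} and the next position 2 has {}, so blocked → ○io is false there. This is the first violation.

1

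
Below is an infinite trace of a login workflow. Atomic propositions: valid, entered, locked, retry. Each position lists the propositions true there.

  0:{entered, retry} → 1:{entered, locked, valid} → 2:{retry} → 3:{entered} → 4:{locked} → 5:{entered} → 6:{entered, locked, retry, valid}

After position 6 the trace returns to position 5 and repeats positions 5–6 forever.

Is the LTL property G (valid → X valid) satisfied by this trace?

Violated

valid → X valid must hold at every position from 0 onward. It fails at position 1, so G (valid → X valid) is false.
Positions where valid holds: 1, 6.
Check X valid at each: 1→fails, 6→fails.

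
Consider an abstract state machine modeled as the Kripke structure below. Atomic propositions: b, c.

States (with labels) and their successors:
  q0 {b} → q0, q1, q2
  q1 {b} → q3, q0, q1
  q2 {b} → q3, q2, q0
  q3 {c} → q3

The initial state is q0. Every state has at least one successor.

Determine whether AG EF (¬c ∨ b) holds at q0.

States satisfying EF (¬c ∨ b): {q0, q1, q2}.
States satisfying AG EF (¬c ∨ b): ∅.
q3 is reachable from q0 and violates EF (¬c ∨ b), so AG fails at q0.
q0 ∉ Sat(AG EF (¬c ∨ b)).

Violated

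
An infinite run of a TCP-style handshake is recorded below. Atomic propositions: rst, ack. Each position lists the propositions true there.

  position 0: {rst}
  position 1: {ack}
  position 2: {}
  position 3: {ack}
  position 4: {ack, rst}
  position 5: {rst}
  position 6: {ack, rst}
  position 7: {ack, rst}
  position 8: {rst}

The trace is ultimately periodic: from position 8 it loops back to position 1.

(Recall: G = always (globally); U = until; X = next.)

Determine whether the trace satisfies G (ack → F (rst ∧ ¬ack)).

Holds

ack → F (rst ∧ ¬ack) holds at every position 0..8, and those are all positions ever visited, so G (ack → F (rst ∧ ¬ack)) holds.
Positions where ack holds: 1, 3, 4, 6, 7.
Check F (rst ∧ ¬ack) at each: 1→ok, 3→ok, 4→ok, 6→ok, 7→ok.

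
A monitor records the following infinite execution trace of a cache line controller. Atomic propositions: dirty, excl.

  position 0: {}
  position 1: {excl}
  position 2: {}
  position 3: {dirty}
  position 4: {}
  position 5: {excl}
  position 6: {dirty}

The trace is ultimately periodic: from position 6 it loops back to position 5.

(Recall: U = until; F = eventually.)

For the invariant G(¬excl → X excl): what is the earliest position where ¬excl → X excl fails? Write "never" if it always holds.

Check ¬excl → X excl at each position in order: 0 ✓, 1 ✓.
At position 2 the labels are {} and the next position 3 has {dirty}, so ¬excl → X excl is false there. This is the first violation.

2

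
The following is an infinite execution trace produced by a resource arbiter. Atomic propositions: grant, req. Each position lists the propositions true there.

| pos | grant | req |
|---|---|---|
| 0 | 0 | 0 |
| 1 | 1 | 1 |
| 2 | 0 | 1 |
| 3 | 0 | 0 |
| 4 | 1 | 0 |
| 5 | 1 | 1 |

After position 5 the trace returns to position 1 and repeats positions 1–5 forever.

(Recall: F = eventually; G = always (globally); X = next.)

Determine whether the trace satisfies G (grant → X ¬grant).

No

grant → X ¬grant must hold at every position from 0 onward. It fails at position 4, so G (grant → X ¬grant) is false.
Positions where grant holds: 1, 4, 5.
Check X ¬grant at each: 1→ok, 4→fails, 5→fails.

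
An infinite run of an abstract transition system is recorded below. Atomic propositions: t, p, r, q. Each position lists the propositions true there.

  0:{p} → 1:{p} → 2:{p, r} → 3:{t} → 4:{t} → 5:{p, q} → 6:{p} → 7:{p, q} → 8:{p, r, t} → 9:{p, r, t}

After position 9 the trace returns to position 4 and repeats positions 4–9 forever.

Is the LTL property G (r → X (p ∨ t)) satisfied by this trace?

Holds

r → X (p ∨ t) holds at every position 0..9, and those are all positions ever visited, so G (r → X (p ∨ t)) holds.
Positions where r holds: 2, 8, 9.
Check X (p ∨ t) at each: 2→ok, 8→ok, 9→ok.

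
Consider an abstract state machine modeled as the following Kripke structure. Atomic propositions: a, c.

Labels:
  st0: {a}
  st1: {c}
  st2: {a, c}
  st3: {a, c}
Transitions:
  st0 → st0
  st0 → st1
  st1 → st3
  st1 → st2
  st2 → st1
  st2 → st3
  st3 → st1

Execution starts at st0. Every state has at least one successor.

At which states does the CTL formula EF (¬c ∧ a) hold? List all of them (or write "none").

{st0}

States satisfying ¬c ∧ a: {st0}.
States satisfying EF (¬c ∧ a): {st0}.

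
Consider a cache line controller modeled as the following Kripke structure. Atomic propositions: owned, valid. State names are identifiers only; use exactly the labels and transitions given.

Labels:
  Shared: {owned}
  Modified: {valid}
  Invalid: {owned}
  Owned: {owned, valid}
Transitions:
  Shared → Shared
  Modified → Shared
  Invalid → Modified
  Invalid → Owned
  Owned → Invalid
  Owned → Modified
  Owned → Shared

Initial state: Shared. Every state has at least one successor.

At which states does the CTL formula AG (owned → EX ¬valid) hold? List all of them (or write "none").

{Shared, Modified}

States satisfying owned → EX ¬valid: {Shared, Modified, Owned}.
States satisfying AG (owned → EX ¬valid): {Shared, Modified}.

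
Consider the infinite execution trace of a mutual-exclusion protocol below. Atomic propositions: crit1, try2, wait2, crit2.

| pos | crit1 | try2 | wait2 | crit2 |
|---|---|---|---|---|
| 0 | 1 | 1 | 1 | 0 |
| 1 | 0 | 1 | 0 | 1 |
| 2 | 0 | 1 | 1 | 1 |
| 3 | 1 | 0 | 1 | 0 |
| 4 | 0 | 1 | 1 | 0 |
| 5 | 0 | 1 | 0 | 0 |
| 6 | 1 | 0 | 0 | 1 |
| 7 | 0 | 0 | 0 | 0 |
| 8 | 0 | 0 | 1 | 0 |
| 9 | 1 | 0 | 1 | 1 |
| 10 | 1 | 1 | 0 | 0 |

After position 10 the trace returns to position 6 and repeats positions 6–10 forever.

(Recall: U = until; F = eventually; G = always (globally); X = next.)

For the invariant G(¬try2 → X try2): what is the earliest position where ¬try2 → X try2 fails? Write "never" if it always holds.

6

Check ¬try2 → X try2 at each position in order: 0 ✓, 1 ✓, 2 ✓, 3 ✓, 4 ✓, 5 ✓.
At position 6 the labels are {crit1, crit2} and the next position 7 has {}, so ¬try2 → X try2 is false there. This is the first violation.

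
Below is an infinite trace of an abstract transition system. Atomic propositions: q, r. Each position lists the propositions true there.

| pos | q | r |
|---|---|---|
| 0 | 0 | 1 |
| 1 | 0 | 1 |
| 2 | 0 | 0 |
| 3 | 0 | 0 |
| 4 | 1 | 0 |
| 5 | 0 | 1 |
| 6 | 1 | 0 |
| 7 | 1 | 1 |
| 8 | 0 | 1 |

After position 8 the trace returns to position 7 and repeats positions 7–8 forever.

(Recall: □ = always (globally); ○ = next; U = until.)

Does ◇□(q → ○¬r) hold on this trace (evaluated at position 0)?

□(q → ○¬r) is false at every position 0..8, so it never becomes true and ◇□(q → ○¬r) fails.

No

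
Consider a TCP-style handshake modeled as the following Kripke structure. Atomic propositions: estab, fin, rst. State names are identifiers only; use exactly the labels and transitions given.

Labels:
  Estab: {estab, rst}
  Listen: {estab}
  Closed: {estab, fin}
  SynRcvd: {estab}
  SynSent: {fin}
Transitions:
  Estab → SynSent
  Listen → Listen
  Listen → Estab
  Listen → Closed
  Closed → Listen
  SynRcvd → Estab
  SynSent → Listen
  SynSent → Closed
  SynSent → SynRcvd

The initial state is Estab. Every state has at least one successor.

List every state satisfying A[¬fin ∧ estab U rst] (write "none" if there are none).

{Estab, SynRcvd}

States satisfying ¬fin ∧ estab: {Estab, Listen, SynRcvd}.
States satisfying rst: {Estab}.
States satisfying A[¬fin ∧ estab U rst]: {Estab, SynRcvd}.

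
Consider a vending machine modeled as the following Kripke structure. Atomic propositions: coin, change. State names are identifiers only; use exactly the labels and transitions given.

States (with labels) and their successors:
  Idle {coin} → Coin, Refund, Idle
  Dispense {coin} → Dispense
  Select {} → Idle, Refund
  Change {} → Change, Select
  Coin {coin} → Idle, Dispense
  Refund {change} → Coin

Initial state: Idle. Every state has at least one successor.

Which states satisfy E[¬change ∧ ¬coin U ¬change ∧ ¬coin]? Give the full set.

{Select, Change}

States satisfying ¬change ∧ ¬coin: {Select, Change}.
States satisfying E[¬change ∧ ¬coin U ¬change ∧ ¬coin]: {Select, Change}.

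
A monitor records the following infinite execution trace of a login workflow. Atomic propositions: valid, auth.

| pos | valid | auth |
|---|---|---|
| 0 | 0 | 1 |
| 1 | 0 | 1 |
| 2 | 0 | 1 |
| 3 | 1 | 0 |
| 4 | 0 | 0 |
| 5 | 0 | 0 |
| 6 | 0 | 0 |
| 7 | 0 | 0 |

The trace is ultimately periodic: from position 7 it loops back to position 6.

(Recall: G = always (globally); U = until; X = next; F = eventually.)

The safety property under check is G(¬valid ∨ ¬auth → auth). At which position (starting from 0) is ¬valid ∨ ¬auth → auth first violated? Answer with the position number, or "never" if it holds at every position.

Check ¬valid ∨ ¬auth → auth at each position in order: 0 ✓, 1 ✓, 2 ✓.
At position 3 the labels are {valid}, so ¬valid ∨ ¬auth → auth is false there. This is the first violation.

3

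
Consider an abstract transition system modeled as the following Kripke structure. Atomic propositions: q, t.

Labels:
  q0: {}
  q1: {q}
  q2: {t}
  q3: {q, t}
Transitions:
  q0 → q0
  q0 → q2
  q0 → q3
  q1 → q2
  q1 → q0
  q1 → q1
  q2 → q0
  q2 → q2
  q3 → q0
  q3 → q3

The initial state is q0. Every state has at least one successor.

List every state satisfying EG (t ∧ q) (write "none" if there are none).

{q3}

States satisfying t ∧ q: {q3}.
States satisfying EG (t ∧ q): {q3}.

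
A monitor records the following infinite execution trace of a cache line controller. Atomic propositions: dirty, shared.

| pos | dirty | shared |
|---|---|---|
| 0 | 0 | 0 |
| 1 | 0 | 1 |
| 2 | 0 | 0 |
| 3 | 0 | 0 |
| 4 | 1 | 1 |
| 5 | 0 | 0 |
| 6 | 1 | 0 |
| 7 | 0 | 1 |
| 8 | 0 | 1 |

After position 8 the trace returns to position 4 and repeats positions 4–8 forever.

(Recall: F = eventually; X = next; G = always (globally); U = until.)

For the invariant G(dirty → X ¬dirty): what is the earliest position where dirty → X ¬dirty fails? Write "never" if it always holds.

dirty → X ¬dirty holds at every position 0..8, and those are all the positions the trace ever visits, so the invariant G(dirty → X ¬dirty) is never violated.

never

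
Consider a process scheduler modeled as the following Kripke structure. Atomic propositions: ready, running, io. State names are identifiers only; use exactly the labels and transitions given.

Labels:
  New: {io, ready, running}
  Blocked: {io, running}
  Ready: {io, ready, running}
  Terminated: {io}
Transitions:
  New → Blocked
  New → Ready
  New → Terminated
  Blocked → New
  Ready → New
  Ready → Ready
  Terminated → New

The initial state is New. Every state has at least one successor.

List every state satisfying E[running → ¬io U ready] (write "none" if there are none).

States satisfying running → ¬io: {Terminated}.
States satisfying ready: {New, Ready}.
States satisfying E[running → ¬io U ready]: {New, Ready, Terminated}.

{New, Ready, Terminated}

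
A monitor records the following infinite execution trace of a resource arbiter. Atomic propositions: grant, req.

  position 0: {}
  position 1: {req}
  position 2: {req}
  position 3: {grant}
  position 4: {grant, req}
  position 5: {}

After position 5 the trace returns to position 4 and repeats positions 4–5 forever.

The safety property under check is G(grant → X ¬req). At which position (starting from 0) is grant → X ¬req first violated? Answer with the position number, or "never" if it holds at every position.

Check grant → X ¬req at each position in order: 0 ✓, 1 ✓, 2 ✓.
At position 3 the labels are {grant} and the next position 4 has {grant, req}, so grant → X ¬req is false there. This is the first violation.

3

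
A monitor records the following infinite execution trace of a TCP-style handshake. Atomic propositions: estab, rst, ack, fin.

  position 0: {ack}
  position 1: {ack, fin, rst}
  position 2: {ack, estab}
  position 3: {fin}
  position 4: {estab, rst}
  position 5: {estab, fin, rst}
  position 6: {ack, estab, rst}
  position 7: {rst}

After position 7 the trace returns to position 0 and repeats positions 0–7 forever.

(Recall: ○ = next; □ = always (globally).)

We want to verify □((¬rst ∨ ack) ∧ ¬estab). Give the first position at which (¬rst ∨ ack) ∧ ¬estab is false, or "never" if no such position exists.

Check (¬rst ∨ ack) ∧ ¬estab at each position in order: 0 ✓, 1 ✓.
At position 2 the labels are {ack, estab}, so (¬rst ∨ ack) ∧ ¬estab is false there. This is the first violation.

2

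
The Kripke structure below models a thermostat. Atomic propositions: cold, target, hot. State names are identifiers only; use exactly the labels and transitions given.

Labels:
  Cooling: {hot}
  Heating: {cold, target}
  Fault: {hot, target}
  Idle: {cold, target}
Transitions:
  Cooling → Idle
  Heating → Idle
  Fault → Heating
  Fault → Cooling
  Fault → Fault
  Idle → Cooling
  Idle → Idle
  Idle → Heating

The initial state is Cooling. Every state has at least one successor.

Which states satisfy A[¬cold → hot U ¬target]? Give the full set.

{Cooling}

States satisfying ¬cold → hot: {Cooling, Heating, Fault, Idle}.
States satisfying ¬target: {Cooling}.
States satisfying A[¬cold → hot U ¬target]: {Cooling}.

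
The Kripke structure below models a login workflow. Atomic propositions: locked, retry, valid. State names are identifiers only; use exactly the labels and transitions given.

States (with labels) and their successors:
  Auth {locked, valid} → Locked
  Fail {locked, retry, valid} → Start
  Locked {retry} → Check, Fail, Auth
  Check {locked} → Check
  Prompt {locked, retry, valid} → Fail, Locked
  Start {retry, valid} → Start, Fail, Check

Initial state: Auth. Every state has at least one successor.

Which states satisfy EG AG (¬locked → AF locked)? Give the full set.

States satisfying AG (¬locked → AF locked): {Check}.
States satisfying EG AG (¬locked → AF locked): {Check}.

{Check}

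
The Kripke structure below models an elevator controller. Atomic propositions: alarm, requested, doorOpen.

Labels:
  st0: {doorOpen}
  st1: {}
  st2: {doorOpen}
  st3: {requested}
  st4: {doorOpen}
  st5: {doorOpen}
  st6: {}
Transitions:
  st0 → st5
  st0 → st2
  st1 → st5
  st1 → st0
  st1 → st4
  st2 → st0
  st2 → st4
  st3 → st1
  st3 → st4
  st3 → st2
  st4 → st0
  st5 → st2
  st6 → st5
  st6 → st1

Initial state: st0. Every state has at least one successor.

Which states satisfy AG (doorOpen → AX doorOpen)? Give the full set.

States satisfying doorOpen → AX doorOpen: {st0, st1, st2, st3, st4, st5, st6}.
States satisfying AG (doorOpen → AX doorOpen): {st0, st1, st2, st3, st4, st5, st6}.

{st0, st1, st2, st3, st4, st5, st6}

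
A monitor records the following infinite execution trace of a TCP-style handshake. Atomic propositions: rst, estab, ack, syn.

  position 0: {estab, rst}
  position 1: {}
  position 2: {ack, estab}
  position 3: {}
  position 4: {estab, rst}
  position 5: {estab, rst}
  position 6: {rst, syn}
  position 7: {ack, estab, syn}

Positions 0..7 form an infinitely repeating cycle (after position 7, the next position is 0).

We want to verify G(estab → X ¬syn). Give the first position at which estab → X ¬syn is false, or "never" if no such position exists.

5

Check estab → X ¬syn at each position in order: 0 ✓, 1 ✓, 2 ✓, 3 ✓, 4 ✓.
At position 5 the labels are {estab, rst} and the next position 6 has {rst, syn}, so estab → X ¬syn is false there. This is the first violation.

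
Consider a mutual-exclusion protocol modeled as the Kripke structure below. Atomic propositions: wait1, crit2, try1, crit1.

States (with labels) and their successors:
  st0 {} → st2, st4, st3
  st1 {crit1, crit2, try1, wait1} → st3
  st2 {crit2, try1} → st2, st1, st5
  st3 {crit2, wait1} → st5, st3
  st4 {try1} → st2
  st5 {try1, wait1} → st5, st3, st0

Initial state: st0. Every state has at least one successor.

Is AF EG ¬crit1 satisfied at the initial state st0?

Holds

States satisfying EG ¬crit1: {st0, st2, st3, st4, st5}.
States satisfying AF EG ¬crit1: {st0, st1, st2, st3, st4, st5}.
st0 ∈ Sat(AF EG ¬crit1).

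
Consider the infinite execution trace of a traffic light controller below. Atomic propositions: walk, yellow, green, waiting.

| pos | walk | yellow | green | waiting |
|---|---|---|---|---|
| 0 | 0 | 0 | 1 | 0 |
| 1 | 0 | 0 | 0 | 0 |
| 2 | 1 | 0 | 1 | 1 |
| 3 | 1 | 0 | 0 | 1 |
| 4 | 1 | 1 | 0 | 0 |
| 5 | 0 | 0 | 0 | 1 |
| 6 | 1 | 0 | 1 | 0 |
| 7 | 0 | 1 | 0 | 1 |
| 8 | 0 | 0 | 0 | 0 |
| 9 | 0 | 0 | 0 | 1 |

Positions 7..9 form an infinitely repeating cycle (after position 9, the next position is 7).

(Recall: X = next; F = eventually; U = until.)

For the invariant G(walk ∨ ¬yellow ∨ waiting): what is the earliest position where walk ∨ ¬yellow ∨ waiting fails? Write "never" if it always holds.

walk ∨ ¬yellow ∨ waiting holds at every position 0..9, and those are all the positions the trace ever visits, so the invariant G(walk ∨ ¬yellow ∨ waiting) is never violated.

never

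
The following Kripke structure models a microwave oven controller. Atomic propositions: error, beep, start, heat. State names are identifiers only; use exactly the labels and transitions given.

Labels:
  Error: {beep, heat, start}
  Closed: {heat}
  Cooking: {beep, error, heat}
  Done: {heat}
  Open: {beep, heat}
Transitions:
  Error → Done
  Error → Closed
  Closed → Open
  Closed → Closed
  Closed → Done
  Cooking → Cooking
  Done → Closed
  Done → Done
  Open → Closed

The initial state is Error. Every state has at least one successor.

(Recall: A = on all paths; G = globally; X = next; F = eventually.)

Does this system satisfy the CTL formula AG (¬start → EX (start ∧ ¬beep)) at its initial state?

No

States satisfying ¬start → EX (start ∧ ¬beep): {Error}.
States satisfying AG (¬start → EX (start ∧ ¬beep)): ∅.
Closed is reachable from Error and violates ¬start → EX (start ∧ ¬beep), so AG fails at Error.
Error ∉ Sat(AG (¬start → EX (start ∧ ¬beep))).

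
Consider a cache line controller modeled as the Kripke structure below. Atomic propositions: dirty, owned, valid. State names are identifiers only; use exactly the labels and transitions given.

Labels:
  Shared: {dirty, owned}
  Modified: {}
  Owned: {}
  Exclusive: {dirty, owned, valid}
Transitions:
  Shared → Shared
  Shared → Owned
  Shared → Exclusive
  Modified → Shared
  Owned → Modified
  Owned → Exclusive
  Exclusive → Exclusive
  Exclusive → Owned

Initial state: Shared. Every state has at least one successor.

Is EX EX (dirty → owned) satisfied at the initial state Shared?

States satisfying EX (dirty → owned): {Shared, Modified, Owned, Exclusive}.
States satisfying EX EX (dirty → owned): {Shared, Modified, Owned, Exclusive}.
Shared ∈ Sat(EX EX (dirty → owned)).

Holds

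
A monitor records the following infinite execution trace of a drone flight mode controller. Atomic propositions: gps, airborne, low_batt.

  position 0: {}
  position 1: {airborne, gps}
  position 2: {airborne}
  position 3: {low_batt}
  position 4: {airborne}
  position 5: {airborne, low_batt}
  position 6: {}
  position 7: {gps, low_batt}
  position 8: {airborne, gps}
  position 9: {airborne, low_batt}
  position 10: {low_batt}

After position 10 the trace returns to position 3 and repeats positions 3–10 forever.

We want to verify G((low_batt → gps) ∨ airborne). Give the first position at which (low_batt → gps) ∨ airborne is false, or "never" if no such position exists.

3

Check (low_batt → gps) ∨ airborne at each position in order: 0 ✓, 1 ✓, 2 ✓.
At position 3 the labels are {low_batt}, so (low_batt → gps) ∨ airborne is false there. This is the first violation.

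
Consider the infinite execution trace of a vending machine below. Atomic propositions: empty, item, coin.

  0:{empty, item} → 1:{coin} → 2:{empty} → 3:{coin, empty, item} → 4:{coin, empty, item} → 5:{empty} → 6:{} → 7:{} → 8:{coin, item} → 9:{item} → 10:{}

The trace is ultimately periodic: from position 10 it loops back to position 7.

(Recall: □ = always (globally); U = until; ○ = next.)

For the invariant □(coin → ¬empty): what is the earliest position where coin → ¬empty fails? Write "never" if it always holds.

3

Check coin → ¬empty at each position in order: 0 ✓, 1 ✓, 2 ✓.
At position 3 the labels are {coin, empty, item}, so coin → ¬empty is false there. This is the first violation.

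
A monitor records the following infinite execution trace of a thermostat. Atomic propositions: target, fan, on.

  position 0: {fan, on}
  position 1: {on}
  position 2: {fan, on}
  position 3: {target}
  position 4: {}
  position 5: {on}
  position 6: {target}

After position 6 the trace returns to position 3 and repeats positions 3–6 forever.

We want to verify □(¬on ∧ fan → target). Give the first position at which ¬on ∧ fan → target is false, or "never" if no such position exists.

¬on ∧ fan → target holds at every position 0..6, and those are all the positions the trace ever visits, so the invariant □(¬on ∧ fan → target) is never violated.

never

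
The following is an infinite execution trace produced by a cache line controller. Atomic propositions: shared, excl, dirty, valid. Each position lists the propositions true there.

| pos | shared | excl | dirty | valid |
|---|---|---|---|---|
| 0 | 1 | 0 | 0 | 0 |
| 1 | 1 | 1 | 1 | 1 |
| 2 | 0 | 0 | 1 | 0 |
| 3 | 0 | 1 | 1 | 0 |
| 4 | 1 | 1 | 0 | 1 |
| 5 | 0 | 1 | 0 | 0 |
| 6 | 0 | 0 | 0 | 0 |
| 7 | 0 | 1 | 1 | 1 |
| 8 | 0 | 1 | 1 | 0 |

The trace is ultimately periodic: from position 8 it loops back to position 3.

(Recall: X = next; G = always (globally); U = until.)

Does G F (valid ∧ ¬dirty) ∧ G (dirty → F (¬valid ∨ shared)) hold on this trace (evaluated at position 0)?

Satisfied

F (valid ∧ ¬dirty) holds at every position 0..8, and those are all positions ever visited, so G F (valid ∧ ¬dirty) holds.
dirty → F (¬valid ∨ shared) holds at every position 0..8, and those are all positions ever visited, so G (dirty → F (¬valid ∨ shared)) holds.
Positions where dirty holds: 1, 2, 3, 7, 8.
Check F (¬valid ∨ shared) at each: 1→ok, 2→ok, 3→ok, 7→ok, 8→ok.
At position 0: G F (valid ∧ ¬dirty) is true; G (dirty → F (¬valid ∨ shared)) is true; so G F (valid ∧ ¬dirty) ∧ G (dirty → F (¬valid ∨ shared)) is true.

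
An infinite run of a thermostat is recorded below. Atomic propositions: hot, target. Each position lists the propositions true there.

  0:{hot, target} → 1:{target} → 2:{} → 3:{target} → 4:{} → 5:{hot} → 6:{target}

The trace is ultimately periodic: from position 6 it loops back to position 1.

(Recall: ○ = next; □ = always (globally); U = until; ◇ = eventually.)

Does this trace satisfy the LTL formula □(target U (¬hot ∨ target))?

target U (¬hot ∨ target) must hold at every position from 0 onward. It fails at position 5, so □(target U (¬hot ∨ target)) is false.

Violated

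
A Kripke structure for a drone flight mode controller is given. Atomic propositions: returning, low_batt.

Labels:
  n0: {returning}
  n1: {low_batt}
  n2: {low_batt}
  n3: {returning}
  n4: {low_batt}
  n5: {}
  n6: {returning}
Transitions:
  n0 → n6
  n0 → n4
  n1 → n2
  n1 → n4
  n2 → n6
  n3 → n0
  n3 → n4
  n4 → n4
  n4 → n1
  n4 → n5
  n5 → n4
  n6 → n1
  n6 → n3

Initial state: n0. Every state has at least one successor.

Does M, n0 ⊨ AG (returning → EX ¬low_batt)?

Yes

States satisfying returning → EX ¬low_batt: {n0, n1, n2, n3, n4, n5, n6}.
States satisfying AG (returning → EX ¬low_batt): {n0, n1, n2, n3, n4, n5, n6}.
Every state reachable from n0 satisfies returning → EX ¬low_batt.
n0 ∈ Sat(AG (returning → EX ¬low_batt)).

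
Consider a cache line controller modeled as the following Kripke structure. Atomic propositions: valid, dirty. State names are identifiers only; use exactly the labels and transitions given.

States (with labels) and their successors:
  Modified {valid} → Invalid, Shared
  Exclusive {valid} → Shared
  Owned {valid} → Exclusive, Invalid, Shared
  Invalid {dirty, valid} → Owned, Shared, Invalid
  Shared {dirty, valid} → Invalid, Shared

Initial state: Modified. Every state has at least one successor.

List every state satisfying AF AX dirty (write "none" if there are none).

States satisfying AX dirty: {Modified, Exclusive, Shared}.
States satisfying AF AX dirty: {Modified, Exclusive, Shared}.

{Modified, Exclusive, Shared}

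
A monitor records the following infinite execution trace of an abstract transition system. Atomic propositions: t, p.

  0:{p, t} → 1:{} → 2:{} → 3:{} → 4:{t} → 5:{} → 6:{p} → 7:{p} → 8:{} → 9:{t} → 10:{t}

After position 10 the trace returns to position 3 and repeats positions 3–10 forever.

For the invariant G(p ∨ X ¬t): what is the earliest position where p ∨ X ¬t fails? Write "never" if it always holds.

Check p ∨ X ¬t at each position in order: 0 ✓, 1 ✓, 2 ✓.
At position 3 the labels are {} and the next position 4 has {t}, so p ∨ X ¬t is false there. This is the first violation.

3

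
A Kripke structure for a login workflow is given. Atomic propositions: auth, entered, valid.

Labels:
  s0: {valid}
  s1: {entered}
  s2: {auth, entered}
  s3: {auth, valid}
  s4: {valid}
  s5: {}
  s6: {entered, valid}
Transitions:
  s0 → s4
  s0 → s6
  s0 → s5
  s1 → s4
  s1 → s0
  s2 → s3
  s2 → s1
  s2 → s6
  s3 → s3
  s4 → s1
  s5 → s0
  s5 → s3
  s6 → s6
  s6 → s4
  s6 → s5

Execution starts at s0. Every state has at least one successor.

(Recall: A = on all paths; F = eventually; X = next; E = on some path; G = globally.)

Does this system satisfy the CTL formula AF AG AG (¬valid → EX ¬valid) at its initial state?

Violated

States satisfying AG AG (¬valid → EX ¬valid): {s3}.
States satisfying AF AG AG (¬valid → EX ¬valid): {s3}.
There is a path from s0 along which AG AG (¬valid → EX ¬valid) never holds.
s0 ∉ Sat(AF AG AG (¬valid → EX ¬valid)).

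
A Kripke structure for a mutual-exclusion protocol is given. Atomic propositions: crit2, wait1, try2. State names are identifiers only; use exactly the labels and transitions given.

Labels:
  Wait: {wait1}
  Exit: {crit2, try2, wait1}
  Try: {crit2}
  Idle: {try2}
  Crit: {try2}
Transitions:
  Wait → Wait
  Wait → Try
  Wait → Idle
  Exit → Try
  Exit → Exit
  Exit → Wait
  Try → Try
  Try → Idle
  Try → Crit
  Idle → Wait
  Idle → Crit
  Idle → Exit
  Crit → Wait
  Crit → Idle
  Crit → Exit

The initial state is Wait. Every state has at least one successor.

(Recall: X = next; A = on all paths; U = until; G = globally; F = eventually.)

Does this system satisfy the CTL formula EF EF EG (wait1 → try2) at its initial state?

States satisfying EF EG (wait1 → try2): {Wait, Exit, Try, Idle, Crit}.
States satisfying EF EF EG (wait1 → try2): {Wait, Exit, Try, Idle, Crit}.
Some path from Wait reaches a state where EF EG (wait1 → try2) holds.
Wait ∈ Sat(EF EF EG (wait1 → try2)).

Satisfied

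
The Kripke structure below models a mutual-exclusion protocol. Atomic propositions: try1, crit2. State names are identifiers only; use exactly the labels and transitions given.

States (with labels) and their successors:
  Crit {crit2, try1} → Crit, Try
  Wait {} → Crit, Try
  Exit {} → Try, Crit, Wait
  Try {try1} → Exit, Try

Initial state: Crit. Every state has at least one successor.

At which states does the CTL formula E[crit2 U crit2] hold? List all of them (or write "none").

States satisfying crit2: {Crit}.
States satisfying E[crit2 U crit2]: {Crit}.

{Crit}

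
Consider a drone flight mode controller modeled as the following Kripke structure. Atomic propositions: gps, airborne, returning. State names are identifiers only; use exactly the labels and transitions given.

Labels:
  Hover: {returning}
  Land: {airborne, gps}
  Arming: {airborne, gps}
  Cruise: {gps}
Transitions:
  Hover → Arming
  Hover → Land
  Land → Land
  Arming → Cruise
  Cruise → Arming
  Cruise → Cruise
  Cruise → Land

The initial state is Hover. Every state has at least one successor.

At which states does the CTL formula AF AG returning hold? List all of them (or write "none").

States satisfying AG returning: ∅.
States satisfying AF AG returning: ∅.

none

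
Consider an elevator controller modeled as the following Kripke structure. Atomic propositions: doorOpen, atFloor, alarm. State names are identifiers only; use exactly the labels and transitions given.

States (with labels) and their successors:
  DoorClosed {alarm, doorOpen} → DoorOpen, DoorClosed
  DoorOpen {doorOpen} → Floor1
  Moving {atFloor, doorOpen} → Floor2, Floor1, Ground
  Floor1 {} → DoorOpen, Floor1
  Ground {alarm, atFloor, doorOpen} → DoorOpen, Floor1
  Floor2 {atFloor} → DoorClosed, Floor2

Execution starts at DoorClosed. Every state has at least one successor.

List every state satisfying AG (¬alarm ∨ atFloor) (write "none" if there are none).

States satisfying ¬alarm ∨ atFloor: {DoorOpen, Moving, Floor1, Ground, Floor2}.
States satisfying AG (¬alarm ∨ atFloor): {DoorOpen, Floor1, Ground}.

{DoorOpen, Floor1, Ground}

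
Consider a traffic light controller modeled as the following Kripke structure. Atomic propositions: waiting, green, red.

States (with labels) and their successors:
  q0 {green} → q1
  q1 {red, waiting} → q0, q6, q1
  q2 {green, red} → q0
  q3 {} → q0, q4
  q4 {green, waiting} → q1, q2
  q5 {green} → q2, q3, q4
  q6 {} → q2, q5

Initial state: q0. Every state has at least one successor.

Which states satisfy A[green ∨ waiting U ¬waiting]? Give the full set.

States satisfying green ∨ waiting: {q0, q1, q2, q4, q5}.
States satisfying ¬waiting: {q0, q2, q3, q5, q6}.
States satisfying A[green ∨ waiting U ¬waiting]: {q0, q2, q3, q5, q6}.

{q0, q2, q3, q5, q6}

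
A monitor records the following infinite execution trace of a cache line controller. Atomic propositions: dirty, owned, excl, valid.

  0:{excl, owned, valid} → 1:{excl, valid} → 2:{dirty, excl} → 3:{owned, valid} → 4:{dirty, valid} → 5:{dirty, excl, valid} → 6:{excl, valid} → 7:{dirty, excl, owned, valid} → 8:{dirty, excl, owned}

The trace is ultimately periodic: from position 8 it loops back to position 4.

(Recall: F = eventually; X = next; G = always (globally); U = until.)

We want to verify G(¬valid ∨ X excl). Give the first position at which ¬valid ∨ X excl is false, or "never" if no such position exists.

Check ¬valid ∨ X excl at each position in order: 0 ✓, 1 ✓, 2 ✓.
At position 3 the labels are {owned, valid} and the next position 4 has {dirty, valid}, so ¬valid ∨ X excl is false there. This is the first violation.

3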